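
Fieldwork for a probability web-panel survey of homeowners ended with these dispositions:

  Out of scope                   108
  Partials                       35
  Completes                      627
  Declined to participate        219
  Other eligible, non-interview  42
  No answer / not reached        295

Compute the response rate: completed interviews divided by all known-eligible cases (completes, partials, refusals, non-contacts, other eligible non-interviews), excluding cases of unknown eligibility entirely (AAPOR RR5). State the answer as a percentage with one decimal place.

Numerator = 627
Base = 627 + 35 + 219 + 295 + 42 = 1218
RR5 = 627 / 1218 = 0.5148

51.5%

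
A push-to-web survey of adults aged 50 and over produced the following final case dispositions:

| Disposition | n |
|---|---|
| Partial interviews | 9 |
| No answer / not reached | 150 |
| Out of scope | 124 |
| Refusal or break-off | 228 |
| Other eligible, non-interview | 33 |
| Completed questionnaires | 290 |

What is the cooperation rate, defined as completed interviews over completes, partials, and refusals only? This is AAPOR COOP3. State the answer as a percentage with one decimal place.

55.0%

Numerator: 290
Denom: 290 + 9 + 228 = 527
COOP3 = 290 / 527 = 0.5503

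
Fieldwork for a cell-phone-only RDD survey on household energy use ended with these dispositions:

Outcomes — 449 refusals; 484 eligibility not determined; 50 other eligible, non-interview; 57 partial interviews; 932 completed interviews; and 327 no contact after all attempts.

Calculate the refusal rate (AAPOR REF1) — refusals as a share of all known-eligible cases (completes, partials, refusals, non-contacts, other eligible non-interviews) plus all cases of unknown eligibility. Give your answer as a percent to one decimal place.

19.5%

Num = 449
Base = 932 + 57 + 449 + 327 + 50 + 484 = 2299
REF1 = 449 / 2299 = 0.1953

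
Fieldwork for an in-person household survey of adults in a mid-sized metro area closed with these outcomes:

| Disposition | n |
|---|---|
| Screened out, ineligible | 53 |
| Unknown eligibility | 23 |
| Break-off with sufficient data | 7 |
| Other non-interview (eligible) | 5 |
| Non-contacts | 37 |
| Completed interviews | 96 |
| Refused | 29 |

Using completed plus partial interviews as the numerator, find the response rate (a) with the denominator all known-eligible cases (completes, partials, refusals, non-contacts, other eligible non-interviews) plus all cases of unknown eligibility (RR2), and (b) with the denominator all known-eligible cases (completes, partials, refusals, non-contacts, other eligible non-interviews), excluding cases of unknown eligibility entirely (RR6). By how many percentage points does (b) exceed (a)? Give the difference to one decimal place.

6.9

Num = 96 + 7 = 103
Denominator = 96 + 7 + 29 + 37 + 5 + 23 = 197
RR2 = 103 / 197 = 0.5228
Denominator = 96 + 7 + 29 + 37 + 5 = 174
RR6 = 103 / 174 = 0.5920
Difference = 59.20 − 52.28 = 6.92 percentage points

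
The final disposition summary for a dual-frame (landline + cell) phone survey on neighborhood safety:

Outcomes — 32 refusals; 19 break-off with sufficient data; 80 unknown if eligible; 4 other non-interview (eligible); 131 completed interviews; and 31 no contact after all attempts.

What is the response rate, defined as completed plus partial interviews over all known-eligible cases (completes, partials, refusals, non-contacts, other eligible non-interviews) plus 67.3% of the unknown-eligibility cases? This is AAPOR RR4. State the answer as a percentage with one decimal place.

Numerator → 131 + 19 = 150
Eligible (known) → 131 + 19 + 32 + 31 + 4 = 217
Estimated eligible among unknowns → 0.6730 × 80 = 53.84
Denom → 217 + 53.84 = 270.84
RR4 = 150 / 270.84 = 0.5538

55.4%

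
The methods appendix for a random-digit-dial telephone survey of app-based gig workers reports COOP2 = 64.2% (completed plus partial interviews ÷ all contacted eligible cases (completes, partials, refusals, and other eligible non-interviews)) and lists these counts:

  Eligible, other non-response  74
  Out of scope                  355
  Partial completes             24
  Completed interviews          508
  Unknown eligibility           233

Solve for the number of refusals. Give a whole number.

Numerator = 508 + 24 = 532
COOP2 = 532 / D = 0.642
D = 532 / 0.642 = 828.7
Other denominator terms total 606
refusals = 828.7 − 606 ≈ 223

223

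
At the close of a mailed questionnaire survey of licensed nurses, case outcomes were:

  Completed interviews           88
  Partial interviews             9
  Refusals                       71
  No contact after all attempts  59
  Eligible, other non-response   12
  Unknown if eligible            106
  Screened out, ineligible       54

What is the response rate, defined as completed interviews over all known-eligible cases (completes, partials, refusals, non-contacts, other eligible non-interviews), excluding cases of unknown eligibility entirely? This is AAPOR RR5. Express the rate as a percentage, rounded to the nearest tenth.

Top → 88
Base → 88 + 9 + 71 + 59 + 12 = 239
RR5 = 88 / 239 = 0.3682

36.8%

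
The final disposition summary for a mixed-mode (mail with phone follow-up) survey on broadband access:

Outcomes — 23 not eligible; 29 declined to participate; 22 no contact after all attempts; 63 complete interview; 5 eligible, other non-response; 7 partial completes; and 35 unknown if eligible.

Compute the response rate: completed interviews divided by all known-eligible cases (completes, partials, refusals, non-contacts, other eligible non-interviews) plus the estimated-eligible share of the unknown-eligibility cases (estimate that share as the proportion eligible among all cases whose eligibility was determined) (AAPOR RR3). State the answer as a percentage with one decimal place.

40.5%

Num → 63
Known eligible → 63 + 7 + 29 + 22 + 5 = 126
e = 126 / (126 + 23) = 126 / 149 = 0.8456
e × U → 0.8456 × 35 = 29.60
Denom → 126 + 29.60 = 155.60
RR3 = 63 / 155.60 = 0.4049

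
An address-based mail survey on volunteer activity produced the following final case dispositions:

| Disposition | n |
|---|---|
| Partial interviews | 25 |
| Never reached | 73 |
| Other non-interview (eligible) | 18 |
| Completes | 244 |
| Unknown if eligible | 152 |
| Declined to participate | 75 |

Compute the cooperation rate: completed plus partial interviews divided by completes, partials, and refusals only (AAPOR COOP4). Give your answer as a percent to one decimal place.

Top → 244 + 25 = 269
Denominator → 244 + 25 + 75 = 344
COOP4 = 269 / 344 = 0.7820

78.2%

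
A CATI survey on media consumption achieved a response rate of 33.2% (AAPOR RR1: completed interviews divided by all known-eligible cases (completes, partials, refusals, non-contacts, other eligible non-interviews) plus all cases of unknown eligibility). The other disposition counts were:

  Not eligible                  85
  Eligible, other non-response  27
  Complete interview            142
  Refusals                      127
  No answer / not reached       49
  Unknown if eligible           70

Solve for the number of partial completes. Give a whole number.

13

RR1 = 142 / D = 0.332
D = 142 / 0.332 = 427.7
Remaining denominator categories sum to 415
partial completes = 427.7 − 415 ≈ 13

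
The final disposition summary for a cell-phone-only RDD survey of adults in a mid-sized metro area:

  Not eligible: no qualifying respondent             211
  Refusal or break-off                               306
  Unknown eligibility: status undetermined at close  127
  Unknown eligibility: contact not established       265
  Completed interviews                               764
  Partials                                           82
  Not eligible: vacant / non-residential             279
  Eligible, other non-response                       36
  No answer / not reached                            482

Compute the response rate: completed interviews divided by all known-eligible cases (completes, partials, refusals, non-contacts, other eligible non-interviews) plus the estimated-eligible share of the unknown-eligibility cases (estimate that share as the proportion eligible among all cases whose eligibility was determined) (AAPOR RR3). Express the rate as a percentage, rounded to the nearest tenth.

38.7%

Undetermined eligibility = 265 + 127 = 392
Ineligible = 211 + 279 = 490
Top → 764
Known eligible → 764 + 82 + 306 + 482 + 36 = 1670
e = 1670 / (1670 + 490) = 1670 / 2160 = 0.7731
e × U → 0.7731 × 392 = 303.06
Denominator → 1670 + 303.06 = 1973.06
RR3 = 764 / 1973.06 = 0.3872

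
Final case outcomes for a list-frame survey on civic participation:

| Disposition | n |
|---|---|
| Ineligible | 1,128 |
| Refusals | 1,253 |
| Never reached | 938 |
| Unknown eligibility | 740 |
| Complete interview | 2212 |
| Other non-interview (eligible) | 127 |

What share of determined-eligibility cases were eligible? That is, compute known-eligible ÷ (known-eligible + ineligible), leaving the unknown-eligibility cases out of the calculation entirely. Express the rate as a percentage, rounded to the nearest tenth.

80.1%

Determined eligible → 2212 + 1253 + 938 + 127 = 4530
e = 4530 / (4530 + 1128) = 4530 / 5658 = 0.8006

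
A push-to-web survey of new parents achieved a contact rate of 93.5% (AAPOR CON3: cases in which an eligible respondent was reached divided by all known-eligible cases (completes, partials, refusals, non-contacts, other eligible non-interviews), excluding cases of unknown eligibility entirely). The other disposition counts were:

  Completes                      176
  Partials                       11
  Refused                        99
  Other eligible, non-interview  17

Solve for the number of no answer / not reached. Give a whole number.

21

Top → 176 + 11 + 99 + 17 = 303
CON3 = 303 / D = 0.935
D = 303 / 0.935 = 324.1
Other denominator terms total 303
no answer / not reached = 324.1 − 303 ≈ 21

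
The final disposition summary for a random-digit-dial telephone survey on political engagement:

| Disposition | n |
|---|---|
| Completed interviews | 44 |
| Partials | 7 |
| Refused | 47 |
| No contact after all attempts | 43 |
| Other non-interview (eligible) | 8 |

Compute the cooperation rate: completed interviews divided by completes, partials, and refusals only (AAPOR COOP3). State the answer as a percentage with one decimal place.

44.9%

Numerator = 44
Base = 44 + 7 + 47 = 98
COOP3 = 44 / 98 = 0.4490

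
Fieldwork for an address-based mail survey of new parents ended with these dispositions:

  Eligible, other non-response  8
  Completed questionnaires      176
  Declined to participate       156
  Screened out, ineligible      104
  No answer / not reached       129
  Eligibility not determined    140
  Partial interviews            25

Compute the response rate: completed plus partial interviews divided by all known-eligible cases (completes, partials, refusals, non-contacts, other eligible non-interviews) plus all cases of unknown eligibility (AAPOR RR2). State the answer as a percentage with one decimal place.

31.7%

Top → 176 + 25 = 201
Base → 176 + 25 + 156 + 129 + 8 + 140 = 634
RR2 = 201 / 634 = 0.3170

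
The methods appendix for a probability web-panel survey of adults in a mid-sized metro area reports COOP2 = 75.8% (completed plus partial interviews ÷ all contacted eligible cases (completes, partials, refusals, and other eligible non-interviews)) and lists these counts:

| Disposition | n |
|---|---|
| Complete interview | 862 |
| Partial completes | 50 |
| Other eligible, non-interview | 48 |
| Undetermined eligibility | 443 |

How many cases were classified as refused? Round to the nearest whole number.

243

Num → 862 + 50 = 912
COOP2 = 912 / D = 0.758
D = 912 / 0.758 = 1203.2
Rest of base = 960
refused = 1203.2 − 960 ≈ 243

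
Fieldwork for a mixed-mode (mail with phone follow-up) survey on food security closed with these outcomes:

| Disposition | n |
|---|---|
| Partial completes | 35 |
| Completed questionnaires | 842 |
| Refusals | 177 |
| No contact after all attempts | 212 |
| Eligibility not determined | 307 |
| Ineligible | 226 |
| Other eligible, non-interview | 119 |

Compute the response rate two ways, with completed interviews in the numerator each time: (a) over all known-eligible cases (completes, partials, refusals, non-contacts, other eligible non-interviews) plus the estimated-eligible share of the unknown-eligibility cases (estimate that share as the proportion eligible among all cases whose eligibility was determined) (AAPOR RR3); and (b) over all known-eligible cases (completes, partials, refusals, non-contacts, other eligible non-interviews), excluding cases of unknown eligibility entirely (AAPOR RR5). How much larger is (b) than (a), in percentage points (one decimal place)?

Num → 842
Eligible (known) → 842 + 35 + 177 + 212 + 119 = 1385
e = 1385 / (1385 + 226) = 1385 / 1611 = 0.8597
e × U → 0.8597 × 307 = 263.93
Denominator → 1385 + 263.93 = 1648.93
RR3 = 842 / 1648.93 = 0.5106
Denominator → 842 + 35 + 177 + 212 + 119 = 1385
RR5 = 842 / 1385 = 0.6079
Difference = 60.79 − 51.06 = 9.73 percentage points

9.7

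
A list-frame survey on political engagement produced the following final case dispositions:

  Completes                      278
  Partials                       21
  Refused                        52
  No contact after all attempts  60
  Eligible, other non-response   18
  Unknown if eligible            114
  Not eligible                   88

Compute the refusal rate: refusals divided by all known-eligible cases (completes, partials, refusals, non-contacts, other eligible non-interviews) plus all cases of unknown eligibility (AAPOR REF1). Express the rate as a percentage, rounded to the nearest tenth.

9.6%

Num = 52
Base = 278 + 21 + 52 + 60 + 18 + 114 = 543
REF1 = 52 / 543 = 0.0958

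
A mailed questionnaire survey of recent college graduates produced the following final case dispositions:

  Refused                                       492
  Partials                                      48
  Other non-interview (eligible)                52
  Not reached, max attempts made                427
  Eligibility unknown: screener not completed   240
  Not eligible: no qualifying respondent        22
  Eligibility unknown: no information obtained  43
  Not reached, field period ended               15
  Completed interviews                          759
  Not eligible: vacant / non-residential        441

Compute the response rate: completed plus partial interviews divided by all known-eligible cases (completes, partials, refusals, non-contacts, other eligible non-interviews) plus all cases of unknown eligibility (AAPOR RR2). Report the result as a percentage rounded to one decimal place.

38.9%

Never reached = 15 + 427 = 442
Undetermined eligibility = 240 + 43 = 283
Out of scope = 22 + 441 = 463
Num = 759 + 48 = 807
Denom = 759 + 48 + 492 + 442 + 52 + 283 = 2076
RR2 = 807 / 2076 = 0.3887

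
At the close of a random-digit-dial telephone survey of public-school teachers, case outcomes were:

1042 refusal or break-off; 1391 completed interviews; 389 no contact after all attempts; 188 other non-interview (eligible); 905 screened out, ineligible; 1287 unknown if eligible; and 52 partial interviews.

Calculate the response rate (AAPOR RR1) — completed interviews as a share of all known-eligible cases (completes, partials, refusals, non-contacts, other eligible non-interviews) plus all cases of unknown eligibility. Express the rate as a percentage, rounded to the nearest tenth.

32.0%

Numerator: 1391
Denom: 1391 + 52 + 1042 + 389 + 188 + 1287 = 4349
RR1 = 1391 / 4349 = 0.3198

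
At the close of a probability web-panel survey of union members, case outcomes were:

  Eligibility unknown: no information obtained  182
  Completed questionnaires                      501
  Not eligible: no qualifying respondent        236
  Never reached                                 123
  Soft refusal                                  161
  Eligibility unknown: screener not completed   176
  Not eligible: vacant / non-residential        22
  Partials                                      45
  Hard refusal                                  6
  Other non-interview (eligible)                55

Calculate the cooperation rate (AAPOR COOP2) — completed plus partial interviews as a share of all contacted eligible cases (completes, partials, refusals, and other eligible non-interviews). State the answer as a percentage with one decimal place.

71.1%

Declined to participate = 6 + 161 = 167
Undetermined eligibility = 176 + 182 = 358
Not eligible = 236 + 22 = 258
Numerator: 501 + 45 = 546
Denom: 501 + 45 + 167 + 55 = 768
COOP2 = 546 / 768 = 0.7109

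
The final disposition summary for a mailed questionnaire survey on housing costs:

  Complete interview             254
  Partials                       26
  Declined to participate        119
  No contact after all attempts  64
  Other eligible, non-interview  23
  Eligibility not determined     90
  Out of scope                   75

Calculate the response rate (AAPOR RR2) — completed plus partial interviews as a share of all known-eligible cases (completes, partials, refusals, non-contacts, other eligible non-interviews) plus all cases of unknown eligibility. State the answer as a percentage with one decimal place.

Num: 254 + 26 = 280
Denominator: 254 + 26 + 119 + 64 + 23 + 90 = 576
RR2 = 280 / 576 = 0.4861

48.6%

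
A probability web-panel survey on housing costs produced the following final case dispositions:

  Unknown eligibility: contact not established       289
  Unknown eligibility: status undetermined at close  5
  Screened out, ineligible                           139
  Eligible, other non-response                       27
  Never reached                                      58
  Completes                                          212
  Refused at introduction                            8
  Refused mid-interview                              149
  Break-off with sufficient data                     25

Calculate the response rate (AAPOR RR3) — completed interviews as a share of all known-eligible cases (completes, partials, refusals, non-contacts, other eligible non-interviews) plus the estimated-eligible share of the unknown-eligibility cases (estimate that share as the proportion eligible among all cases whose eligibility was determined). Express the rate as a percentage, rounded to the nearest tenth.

30.0%

Refused = 8 + 149 = 157
Eligibility not determined = 289 + 5 = 294
Num: 212
Determined eligible: 212 + 25 + 157 + 58 + 27 = 479
e = 479 / (479 + 139) = 479 / 618 = 0.7751
Eligible share of unknowns: 0.7751 × 294 = 227.88
Denominator: 479 + 227.88 = 706.88
RR3 = 212 / 706.88 = 0.2999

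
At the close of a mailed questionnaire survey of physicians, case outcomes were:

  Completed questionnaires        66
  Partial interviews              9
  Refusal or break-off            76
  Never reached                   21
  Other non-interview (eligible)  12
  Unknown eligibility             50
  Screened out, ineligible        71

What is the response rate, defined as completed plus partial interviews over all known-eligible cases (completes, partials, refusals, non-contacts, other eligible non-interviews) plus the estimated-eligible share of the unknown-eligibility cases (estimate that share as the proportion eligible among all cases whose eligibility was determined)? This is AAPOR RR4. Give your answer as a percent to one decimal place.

34.1%

Numerator: 66 + 9 = 75
Determined eligible: 66 + 9 + 76 + 21 + 12 = 184
e = 184 / (184 + 71) = 184 / 255 = 0.7216
e × U: 0.7216 × 50 = 36.08
Base: 184 + 36.08 = 220.08
RR4 = 75 / 220.08 = 0.3408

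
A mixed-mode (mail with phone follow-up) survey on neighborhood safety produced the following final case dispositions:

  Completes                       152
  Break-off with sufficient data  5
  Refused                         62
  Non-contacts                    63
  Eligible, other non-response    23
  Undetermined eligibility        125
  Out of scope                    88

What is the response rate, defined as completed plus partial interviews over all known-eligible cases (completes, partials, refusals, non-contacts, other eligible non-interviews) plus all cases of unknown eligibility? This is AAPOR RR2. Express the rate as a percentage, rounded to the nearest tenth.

36.5%

Top = 152 + 5 = 157
Denominator = 152 + 5 + 62 + 63 + 23 + 125 = 430
RR2 = 157 / 430 = 0.3651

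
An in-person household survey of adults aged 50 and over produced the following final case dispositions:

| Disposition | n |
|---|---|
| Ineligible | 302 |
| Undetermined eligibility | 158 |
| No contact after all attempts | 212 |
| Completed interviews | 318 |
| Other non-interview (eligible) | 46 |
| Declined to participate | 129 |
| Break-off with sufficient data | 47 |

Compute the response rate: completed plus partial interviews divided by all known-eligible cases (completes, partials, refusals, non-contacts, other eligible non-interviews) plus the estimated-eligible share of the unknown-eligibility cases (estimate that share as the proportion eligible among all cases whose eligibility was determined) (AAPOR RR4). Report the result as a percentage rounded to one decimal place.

42.2%

Numerator = 318 + 47 = 365
Known eligible = 318 + 47 + 129 + 212 + 46 = 752
e = 752 / (752 + 302) = 752 / 1054 = 0.7135
Estimated eligible among unknowns = 0.7135 × 158 = 112.73
Base = 752 + 112.73 = 864.73
RR4 = 365 / 864.73 = 0.4221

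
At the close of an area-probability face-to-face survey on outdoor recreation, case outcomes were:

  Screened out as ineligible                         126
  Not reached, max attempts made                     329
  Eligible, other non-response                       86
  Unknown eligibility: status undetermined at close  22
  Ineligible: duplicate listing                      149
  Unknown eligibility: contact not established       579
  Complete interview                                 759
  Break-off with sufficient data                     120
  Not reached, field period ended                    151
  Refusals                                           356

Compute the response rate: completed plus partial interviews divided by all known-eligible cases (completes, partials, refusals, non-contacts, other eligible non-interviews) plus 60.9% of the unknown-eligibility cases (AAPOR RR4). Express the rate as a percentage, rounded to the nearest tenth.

40.6%

No contact after all attempts = 151 + 329 = 480
Eligibility not determined = 579 + 22 = 601
Not eligible = 126 + 149 = 275
Top → 759 + 120 = 879
Determined eligible → 759 + 120 + 356 + 480 + 86 = 1801
Eligible share of unknowns → 0.6090 × 601 = 366.01
Denominator → 1801 + 366.01 = 2167.01
RR4 = 879 / 2167.01 = 0.4056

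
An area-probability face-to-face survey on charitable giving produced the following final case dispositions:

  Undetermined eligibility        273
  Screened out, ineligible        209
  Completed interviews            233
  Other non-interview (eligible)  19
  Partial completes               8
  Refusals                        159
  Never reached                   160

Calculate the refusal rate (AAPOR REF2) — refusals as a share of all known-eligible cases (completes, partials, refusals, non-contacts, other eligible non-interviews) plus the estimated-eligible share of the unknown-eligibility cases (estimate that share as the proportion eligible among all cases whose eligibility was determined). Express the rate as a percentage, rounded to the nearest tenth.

Num: 159
Eligible (known): 233 + 8 + 159 + 160 + 19 = 579
e = 579 / (579 + 209) = 579 / 788 = 0.7348
Estimated eligible among unknowns: 0.7348 × 273 = 200.60
Base: 579 + 200.60 = 779.60
REF2 = 159 / 779.60 = 0.2040

20.4%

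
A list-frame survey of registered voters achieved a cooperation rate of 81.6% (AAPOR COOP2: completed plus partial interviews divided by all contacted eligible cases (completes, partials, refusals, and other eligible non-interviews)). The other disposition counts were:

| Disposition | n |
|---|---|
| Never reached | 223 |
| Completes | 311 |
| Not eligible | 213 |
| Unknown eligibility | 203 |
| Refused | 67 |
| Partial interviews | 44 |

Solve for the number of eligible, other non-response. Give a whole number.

Num: 311 + 44 = 355
COOP2 = 355 / D = 0.816
D = 355 / 0.816 = 435.0
Rest of base = 422
eligible, other non-response = 435.0 − 422 ≈ 13

13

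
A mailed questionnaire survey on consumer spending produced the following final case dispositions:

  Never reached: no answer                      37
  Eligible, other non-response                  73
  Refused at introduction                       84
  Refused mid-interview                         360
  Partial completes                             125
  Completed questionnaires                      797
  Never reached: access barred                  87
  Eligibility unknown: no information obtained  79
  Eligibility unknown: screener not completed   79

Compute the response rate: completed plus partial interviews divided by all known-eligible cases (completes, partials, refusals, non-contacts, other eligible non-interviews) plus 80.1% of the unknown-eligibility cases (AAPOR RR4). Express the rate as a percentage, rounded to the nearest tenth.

54.6%

Refused = 84 + 360 = 444
No contact after all attempts = 37 + 87 = 124
Unknown if eligible = 79 + 79 = 158
Numerator: 797 + 125 = 922
Known eligible: 797 + 125 + 444 + 124 + 73 = 1563
Eligible share of unknowns: 0.8010 × 158 = 126.56
Denominator: 1563 + 126.56 = 1689.56
RR4 = 922 / 1689.56 = 0.5457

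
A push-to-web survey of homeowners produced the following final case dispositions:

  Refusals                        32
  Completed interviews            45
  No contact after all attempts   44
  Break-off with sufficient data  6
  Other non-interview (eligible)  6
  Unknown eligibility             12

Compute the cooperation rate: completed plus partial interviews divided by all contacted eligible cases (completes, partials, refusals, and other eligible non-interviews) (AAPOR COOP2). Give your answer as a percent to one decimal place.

Numerator: 45 + 6 = 51
Denom: 45 + 6 + 32 + 6 = 89
COOP2 = 51 / 89 = 0.5730

57.3%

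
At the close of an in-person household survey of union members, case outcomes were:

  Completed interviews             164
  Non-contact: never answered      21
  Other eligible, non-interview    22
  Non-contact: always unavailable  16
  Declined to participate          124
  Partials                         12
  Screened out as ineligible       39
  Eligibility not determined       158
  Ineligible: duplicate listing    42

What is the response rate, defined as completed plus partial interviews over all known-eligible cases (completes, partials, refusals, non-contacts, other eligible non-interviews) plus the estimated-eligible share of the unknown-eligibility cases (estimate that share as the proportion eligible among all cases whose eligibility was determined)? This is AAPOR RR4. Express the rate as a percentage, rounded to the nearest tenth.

Never reached = 21 + 16 = 37
Ineligible = 39 + 42 = 81
Numerator: 164 + 12 = 176
Eligible (known): 164 + 12 + 124 + 37 + 22 = 359
e = 359 / (359 + 81) = 359 / 440 = 0.8159
e × U: 0.8159 × 158 = 128.91
Base: 359 + 128.91 = 487.91
RR4 = 176 / 487.91 = 0.3607

36.1%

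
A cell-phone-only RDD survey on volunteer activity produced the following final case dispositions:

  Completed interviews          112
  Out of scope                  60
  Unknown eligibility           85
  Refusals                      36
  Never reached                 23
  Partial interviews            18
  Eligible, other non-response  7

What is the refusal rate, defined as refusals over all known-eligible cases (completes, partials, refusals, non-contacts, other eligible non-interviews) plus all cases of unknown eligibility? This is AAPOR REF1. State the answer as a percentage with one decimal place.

12.8%

Num = 36
Denominator = 112 + 18 + 36 + 23 + 7 + 85 = 281
REF1 = 36 / 281 = 0.1281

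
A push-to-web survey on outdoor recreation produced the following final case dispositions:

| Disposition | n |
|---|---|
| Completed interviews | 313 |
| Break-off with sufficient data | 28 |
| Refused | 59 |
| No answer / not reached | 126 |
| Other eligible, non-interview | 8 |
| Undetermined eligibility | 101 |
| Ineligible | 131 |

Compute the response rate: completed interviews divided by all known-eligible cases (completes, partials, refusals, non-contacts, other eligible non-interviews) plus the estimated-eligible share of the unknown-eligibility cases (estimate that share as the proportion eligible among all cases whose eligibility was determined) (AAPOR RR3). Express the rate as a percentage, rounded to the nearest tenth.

50.9%

Numerator: 313
Eligible (known): 313 + 28 + 59 + 126 + 8 = 534
e = 534 / (534 + 131) = 534 / 665 = 0.8030
Estimated eligible among unknowns: 0.8030 × 101 = 81.10
Base: 534 + 81.10 = 615.10
RR3 = 313 / 615.10 = 0.5089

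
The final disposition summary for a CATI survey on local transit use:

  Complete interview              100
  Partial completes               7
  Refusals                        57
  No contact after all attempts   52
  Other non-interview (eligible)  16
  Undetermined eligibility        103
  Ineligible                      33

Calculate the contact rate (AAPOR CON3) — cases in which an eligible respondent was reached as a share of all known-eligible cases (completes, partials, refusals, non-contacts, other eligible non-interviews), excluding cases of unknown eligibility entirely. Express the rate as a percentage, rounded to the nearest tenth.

Num → 100 + 7 + 57 + 16 = 180
Base → 100 + 7 + 57 + 52 + 16 = 232
CON3 = 180 / 232 = 0.7759

77.6%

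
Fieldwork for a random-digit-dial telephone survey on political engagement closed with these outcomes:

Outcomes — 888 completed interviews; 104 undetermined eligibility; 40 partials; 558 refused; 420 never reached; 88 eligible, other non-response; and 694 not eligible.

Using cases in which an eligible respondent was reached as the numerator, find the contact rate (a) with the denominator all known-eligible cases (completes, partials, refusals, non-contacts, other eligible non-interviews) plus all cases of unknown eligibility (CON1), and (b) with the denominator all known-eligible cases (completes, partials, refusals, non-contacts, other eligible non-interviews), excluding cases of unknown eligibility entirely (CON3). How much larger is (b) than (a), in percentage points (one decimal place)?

Numerator: 888 + 40 + 558 + 88 = 1574
Denominator: 888 + 40 + 558 + 420 + 88 + 104 = 2098
CON1 = 1574 / 2098 = 0.7502
Denominator: 888 + 40 + 558 + 420 + 88 = 1994
CON3 = 1574 / 1994 = 0.7894
Difference = 78.94 − 75.02 = 3.92 percentage points

3.9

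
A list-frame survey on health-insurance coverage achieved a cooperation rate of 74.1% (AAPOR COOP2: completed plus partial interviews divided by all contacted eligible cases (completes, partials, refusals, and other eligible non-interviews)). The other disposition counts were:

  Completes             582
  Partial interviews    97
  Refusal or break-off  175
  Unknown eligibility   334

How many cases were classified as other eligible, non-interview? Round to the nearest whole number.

Numerator → 582 + 97 = 679
COOP2 = 679 / D = 0.741
D = 679 / 0.741 = 916.3
Other denominator terms total 854
other eligible, non-interview = 916.3 − 854 ≈ 62

62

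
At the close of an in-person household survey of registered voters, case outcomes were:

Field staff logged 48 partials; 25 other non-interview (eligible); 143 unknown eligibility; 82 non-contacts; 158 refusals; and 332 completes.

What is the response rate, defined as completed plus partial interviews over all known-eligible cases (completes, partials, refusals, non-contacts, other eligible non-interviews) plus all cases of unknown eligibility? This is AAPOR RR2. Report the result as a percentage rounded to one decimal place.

48.2%

Num → 332 + 48 = 380
Denom → 332 + 48 + 158 + 82 + 25 + 143 = 788
RR2 = 380 / 788 = 0.4822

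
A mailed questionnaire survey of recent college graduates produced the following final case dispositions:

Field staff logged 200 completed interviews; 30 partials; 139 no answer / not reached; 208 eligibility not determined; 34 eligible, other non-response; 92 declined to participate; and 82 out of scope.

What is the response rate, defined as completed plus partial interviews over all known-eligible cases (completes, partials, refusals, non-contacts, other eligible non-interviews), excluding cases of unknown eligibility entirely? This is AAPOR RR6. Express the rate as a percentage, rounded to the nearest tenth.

Top → 200 + 30 = 230
Denom → 200 + 30 + 92 + 139 + 34 = 495
RR6 = 230 / 495 = 0.4646

46.5%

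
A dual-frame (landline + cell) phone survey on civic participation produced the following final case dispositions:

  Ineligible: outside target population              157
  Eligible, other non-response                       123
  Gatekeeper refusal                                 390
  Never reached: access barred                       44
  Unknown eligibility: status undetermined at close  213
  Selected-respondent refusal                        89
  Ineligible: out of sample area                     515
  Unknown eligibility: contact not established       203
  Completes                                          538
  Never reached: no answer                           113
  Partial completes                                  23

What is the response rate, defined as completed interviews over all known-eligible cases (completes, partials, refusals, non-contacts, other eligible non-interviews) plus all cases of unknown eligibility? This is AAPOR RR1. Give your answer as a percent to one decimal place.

31.0%

Declined to participate = 390 + 89 = 479
No contact after all attempts = 113 + 44 = 157
Unknown eligibility = 203 + 213 = 416
Out of scope = 157 + 515 = 672
Top → 538
Denominator → 538 + 23 + 479 + 157 + 123 + 416 = 1736
RR1 = 538 / 1736 = 0.3099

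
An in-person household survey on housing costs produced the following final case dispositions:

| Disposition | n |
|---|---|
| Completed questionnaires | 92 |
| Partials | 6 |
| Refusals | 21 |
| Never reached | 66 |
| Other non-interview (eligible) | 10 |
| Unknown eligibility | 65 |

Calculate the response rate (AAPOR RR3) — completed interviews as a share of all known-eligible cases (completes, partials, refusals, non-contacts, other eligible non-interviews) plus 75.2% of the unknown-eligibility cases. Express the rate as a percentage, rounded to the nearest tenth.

Top = 92
Determined eligible = 92 + 6 + 21 + 66 + 10 = 195
e × U = 0.7520 × 65 = 48.88
Denominator = 195 + 48.88 = 243.88
RR3 = 92 / 243.88 = 0.3772

37.7%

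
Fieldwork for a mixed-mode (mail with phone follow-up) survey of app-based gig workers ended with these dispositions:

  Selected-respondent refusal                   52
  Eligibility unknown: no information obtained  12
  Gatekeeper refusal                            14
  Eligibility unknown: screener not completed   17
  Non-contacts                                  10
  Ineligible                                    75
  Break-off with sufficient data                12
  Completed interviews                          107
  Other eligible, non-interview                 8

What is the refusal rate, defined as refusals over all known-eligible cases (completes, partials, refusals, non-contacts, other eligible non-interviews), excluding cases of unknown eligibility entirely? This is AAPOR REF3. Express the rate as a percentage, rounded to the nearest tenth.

32.5%

Declined to participate = 14 + 52 = 66
Unknown if eligible = 17 + 12 = 29
Numerator → 66
Denom → 107 + 12 + 66 + 10 + 8 = 203
REF3 = 66 / 203 = 0.3251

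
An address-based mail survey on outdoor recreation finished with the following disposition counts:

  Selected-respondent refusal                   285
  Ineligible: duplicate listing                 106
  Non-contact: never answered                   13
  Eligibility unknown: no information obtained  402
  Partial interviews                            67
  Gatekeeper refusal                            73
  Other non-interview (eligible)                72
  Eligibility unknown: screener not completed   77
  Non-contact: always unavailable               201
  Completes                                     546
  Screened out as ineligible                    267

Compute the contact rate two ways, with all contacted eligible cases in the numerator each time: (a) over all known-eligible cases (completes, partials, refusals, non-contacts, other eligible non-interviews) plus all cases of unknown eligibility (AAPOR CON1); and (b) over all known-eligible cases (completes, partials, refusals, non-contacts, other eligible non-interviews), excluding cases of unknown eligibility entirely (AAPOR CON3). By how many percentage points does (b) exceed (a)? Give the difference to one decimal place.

Refused = 73 + 285 = 358
No contact after all attempts = 13 + 201 = 214
Eligibility not determined = 77 + 402 = 479
Screened out, ineligible = 267 + 106 = 373
Num → 546 + 67 + 358 + 72 = 1043
Denom → 546 + 67 + 358 + 214 + 72 + 479 = 1736
CON1 = 1043 / 1736 = 0.6008
Denom → 546 + 67 + 358 + 214 + 72 = 1257
CON3 = 1043 / 1257 = 0.8298
Difference = 82.98 − 60.08 = 22.90 percentage points

22.9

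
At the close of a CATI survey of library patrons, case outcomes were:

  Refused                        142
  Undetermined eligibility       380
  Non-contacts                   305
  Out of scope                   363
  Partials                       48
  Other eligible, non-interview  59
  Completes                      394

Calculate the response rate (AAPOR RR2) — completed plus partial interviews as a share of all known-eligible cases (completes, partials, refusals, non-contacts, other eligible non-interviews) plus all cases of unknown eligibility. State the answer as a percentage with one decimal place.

33.3%

Num = 394 + 48 = 442
Denom = 394 + 48 + 142 + 305 + 59 + 380 = 1328
RR2 = 442 / 1328 = 0.3328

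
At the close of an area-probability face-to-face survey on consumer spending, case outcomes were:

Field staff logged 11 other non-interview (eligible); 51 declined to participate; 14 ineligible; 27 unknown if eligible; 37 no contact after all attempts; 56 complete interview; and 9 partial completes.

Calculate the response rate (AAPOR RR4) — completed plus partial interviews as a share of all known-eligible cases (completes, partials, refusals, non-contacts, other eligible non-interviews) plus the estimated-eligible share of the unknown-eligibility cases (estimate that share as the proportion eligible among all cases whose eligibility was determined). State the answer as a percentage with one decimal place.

34.4%

Top = 56 + 9 = 65
Eligible (known) = 56 + 9 + 51 + 37 + 11 = 164
e = 164 / (164 + 14) = 164 / 178 = 0.9213
Estimated eligible among unknowns = 0.9213 × 27 = 24.88
Denominator = 164 + 24.88 = 188.88
RR4 = 65 / 188.88 = 0.3441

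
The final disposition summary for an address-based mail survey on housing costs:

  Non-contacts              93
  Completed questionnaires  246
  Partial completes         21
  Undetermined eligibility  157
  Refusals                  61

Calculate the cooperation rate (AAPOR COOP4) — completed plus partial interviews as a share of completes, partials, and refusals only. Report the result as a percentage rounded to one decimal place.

Numerator = 246 + 21 = 267
Denom = 246 + 21 + 61 = 328
COOP4 = 267 / 328 = 0.8140

81.4%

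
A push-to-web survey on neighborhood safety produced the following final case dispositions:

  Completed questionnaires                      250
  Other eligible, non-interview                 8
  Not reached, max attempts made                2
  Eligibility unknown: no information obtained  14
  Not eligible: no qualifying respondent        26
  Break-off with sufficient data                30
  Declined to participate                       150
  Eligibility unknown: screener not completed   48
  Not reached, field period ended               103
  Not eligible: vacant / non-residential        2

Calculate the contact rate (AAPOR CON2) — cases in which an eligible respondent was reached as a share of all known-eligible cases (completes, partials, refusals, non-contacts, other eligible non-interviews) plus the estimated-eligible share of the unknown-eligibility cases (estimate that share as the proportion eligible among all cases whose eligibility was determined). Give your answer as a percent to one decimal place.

Never reached = 103 + 2 = 105
Unknown eligibility = 48 + 14 = 62
Out of scope = 26 + 2 = 28
Top = 250 + 30 + 150 + 8 = 438
Determined eligible = 250 + 30 + 150 + 105 + 8 = 543
e = 543 / (543 + 28) = 543 / 571 = 0.9510
e × U = 0.9510 × 62 = 58.96
Denom = 543 + 58.96 = 601.96
CON2 = 438 / 601.96 = 0.7276

72.8%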